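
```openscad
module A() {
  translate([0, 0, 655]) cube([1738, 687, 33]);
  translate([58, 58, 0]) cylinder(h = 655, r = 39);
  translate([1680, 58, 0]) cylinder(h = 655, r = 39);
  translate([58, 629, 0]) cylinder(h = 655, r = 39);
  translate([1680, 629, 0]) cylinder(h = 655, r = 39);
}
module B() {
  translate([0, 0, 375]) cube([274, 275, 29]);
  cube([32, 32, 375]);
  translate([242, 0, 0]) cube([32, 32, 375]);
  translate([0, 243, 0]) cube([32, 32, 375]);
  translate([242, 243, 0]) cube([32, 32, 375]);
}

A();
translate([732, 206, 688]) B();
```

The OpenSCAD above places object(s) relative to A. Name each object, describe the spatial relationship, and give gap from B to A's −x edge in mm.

A is a table. B is a stool. The stool is on top of the table, centred. The gap from the stool to the table's −x edge is 732 mm.

The stool's min-x is at 732; the table's min-x is 0; gap = 732 mm.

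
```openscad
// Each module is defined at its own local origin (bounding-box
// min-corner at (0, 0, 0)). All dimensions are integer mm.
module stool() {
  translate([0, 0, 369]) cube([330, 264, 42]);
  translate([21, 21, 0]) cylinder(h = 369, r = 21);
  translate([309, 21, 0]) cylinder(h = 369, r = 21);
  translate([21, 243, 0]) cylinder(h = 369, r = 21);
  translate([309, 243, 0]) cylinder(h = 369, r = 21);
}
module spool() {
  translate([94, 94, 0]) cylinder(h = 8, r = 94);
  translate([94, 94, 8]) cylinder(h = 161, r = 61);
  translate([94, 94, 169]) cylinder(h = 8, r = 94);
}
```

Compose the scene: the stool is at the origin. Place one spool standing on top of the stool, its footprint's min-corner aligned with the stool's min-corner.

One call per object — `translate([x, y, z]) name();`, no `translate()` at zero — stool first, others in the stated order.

stool();
translate([0, 0, 411]) spool();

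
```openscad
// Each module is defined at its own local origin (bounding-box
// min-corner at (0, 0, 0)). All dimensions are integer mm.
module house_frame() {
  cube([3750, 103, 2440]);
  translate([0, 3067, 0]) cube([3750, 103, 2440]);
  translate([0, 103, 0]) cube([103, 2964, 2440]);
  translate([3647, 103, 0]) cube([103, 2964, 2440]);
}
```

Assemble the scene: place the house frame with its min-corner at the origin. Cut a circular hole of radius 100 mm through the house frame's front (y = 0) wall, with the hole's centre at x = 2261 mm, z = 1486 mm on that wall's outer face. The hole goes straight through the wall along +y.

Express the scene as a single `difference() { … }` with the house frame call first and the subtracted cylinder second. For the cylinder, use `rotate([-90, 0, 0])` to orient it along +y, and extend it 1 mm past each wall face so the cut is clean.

difference() {
  house_frame();
  translate([2261, -1, 1486]) rotate([-90, 0, 0]) cylinder(h = 105, r = 100);
}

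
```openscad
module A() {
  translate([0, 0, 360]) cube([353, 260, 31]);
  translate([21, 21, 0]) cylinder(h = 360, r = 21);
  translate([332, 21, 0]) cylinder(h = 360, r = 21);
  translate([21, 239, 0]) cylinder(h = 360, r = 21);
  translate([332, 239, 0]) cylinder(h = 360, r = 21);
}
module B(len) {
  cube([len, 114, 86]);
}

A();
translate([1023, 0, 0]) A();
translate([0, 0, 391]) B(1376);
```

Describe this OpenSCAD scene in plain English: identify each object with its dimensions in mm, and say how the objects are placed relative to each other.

A is a four-legged stool. The seat is a 353×260×31 mm slab whose top surface is at z = 391 mm; four round legs, each 42 mm in diameter, run from the floor (z = 0) to the underside of the seat, each leg's axis is inset half a diameter from the nearest pair of seat edges (so the leg's bounding box is flush with the corner).

B is a rectangular beam 1376 mm long (x), 114 mm deep (y), 86 mm thick (z).

The beam spans the tops of two stools placed 670 mm apart, resting at z = 391 mm.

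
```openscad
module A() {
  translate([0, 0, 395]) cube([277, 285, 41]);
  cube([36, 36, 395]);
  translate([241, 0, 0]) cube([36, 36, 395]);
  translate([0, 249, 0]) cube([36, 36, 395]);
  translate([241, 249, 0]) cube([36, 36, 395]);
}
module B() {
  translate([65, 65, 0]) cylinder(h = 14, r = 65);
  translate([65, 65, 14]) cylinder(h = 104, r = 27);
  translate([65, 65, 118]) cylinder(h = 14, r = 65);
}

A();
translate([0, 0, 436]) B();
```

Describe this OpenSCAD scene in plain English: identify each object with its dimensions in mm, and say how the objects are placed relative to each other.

A is a simple wooden stool: a rectangular seat 277 mm (x) by 285 mm (y), 41 mm thick, top face at z = 436 mm, on four square legs, each 36×36 mm in cross-section. The legs rest on z = 0, each flush with a corner of the seat.

B is a spool: two coaxial disc flanges of radius 65 mm and thickness 14 mm, joined by a core cylinder of radius 27 mm and height 104 mm. The lower flange rests on z = 0 and the three cylinders share a vertical axis.

The spool is on top of the stool.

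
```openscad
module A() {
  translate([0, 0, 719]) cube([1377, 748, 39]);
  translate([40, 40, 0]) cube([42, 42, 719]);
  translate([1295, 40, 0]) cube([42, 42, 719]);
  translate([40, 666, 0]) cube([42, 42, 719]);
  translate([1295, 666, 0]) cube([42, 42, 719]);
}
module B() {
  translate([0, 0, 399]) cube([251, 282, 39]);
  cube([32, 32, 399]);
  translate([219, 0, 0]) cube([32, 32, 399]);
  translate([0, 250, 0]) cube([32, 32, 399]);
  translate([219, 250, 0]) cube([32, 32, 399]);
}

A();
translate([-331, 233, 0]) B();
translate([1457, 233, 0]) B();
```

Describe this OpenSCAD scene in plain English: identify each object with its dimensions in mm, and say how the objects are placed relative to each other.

A is a table with a 1377×748 mm rectangular top, 39 mm thick, top surface at z = 758 mm, supported by four 42×42 mm square legs, each inset 40 mm from the nearest pair of top edges, running from the floor.

B is a four-legged stool. The seat is 251×282 mm, 39 mm thick, top at z = 438 mm. It stands on four square legs, each 32×32 mm in cross-section, from z = 0 to the seat underside, each flush with a corner of the seat.

Two stools sit around the table at the −x, +x sides.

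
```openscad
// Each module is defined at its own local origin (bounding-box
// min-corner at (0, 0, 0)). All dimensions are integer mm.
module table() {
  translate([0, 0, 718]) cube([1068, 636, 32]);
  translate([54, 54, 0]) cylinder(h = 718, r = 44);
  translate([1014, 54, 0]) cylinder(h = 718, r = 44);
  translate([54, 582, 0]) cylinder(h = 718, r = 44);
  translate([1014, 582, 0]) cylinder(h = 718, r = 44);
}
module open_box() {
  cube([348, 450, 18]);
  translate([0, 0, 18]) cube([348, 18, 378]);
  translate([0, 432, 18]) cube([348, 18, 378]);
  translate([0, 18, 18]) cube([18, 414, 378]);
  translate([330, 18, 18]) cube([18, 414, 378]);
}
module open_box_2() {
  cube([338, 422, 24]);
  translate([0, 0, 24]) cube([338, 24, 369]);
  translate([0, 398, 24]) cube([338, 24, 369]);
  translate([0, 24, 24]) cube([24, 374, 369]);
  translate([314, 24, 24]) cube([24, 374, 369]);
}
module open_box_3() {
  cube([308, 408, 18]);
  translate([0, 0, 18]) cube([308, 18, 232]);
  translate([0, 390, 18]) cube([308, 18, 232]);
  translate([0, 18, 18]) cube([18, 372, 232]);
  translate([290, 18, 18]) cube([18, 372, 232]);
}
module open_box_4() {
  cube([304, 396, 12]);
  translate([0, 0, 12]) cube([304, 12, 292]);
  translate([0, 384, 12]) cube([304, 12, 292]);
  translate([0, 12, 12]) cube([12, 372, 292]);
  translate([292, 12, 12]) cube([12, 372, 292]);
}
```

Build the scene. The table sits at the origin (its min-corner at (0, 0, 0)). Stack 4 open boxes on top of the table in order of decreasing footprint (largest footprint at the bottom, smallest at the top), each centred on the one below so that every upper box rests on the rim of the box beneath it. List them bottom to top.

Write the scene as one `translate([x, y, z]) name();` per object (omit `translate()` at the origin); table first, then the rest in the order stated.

table();
translate([360, 93, 750]) open_box();
translate([365, 107, 1146]) open_box_2();
translate([380, 114, 1539]) open_box_3();
translate([382, 120, 1789]) open_box_4();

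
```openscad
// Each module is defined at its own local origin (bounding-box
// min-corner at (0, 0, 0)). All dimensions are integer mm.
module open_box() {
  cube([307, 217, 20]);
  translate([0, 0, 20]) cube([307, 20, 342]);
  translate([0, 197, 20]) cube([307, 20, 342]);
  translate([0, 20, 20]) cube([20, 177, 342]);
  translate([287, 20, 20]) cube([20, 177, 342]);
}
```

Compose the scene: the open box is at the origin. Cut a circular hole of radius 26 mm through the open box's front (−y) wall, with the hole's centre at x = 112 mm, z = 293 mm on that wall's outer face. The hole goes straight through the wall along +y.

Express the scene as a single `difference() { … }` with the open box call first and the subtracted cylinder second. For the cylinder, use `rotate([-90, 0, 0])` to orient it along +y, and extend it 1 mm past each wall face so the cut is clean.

difference() {
  open_box();
  translate([112, -1, 293]) rotate([-90, 0, 0]) cylinder(h = 22, r = 26);
}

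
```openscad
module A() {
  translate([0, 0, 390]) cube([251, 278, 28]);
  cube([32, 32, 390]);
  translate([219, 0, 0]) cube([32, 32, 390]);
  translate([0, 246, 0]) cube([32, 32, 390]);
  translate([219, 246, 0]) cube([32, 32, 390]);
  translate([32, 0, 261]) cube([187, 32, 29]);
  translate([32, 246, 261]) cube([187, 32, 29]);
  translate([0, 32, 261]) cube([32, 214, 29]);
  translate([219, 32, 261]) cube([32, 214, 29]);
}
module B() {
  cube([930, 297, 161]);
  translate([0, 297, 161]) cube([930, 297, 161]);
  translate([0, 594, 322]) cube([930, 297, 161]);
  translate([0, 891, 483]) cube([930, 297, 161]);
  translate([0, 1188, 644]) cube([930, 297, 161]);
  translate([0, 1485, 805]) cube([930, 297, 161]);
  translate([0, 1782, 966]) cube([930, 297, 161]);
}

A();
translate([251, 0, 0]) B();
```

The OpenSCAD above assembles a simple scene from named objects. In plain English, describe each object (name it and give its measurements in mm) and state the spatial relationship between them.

A is a simple wooden stool: a rectangular seat 251 mm (x) by 278 mm (y), 28 mm thick, top face at z = 418 mm, on four square legs, each 32×32 mm in cross-section. The legs rest on z = 0, each flush with a corner of the seat. Four stretchers, 32 mm wide and 29 mm tall, connect adjacent legs with their undersides at z = 261 mm, each running between the inner faces of the legs it joins and aligned with the legs' outer faces on the other axis.

B is a run of 7 identical solid stair steps. Each tread is 930×297 mm and each step block is 161 mm high. Step 1 rests on the floor; step k is offset from step 1 by (k−1)×297 mm in y and (k−1)×161 mm in z.

The staircase is against the stool's +x side, with their −y faces flush.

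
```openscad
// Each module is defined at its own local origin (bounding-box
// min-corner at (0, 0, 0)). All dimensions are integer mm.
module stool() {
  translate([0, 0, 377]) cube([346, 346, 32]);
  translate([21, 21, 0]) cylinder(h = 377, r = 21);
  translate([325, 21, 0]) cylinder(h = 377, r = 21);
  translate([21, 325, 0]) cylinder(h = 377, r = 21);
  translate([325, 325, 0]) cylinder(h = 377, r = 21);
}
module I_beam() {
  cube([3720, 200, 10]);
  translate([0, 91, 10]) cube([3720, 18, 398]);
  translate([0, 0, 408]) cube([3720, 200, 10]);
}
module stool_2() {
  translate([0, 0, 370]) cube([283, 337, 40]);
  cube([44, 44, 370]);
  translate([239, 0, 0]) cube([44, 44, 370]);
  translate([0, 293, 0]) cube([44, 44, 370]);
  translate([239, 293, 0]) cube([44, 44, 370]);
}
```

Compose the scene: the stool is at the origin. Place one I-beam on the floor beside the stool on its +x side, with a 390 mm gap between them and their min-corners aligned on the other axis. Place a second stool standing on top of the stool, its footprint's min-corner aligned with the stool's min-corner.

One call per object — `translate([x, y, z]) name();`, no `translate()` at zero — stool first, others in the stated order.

stool();
translate([736, 0, 0]) I_beam();
translate([0, 0, 409]) stool_2();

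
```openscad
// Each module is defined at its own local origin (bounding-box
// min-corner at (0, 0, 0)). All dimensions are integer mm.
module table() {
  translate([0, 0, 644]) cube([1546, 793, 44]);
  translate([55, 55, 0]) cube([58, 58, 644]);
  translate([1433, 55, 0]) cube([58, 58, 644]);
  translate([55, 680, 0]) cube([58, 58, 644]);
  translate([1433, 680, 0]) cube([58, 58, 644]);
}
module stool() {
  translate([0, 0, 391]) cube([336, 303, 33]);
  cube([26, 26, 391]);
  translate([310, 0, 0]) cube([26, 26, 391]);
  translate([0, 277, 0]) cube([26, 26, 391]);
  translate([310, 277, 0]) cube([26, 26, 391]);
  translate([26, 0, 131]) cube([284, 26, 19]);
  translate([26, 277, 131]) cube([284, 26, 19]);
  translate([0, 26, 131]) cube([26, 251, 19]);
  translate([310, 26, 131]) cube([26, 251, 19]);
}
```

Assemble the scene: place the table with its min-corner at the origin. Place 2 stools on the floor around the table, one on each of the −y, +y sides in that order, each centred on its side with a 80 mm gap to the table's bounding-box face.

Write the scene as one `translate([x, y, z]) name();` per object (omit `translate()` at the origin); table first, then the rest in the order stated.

table();
translate([605, -383, 0]) stool();
translate([605, 873, 0]) stool();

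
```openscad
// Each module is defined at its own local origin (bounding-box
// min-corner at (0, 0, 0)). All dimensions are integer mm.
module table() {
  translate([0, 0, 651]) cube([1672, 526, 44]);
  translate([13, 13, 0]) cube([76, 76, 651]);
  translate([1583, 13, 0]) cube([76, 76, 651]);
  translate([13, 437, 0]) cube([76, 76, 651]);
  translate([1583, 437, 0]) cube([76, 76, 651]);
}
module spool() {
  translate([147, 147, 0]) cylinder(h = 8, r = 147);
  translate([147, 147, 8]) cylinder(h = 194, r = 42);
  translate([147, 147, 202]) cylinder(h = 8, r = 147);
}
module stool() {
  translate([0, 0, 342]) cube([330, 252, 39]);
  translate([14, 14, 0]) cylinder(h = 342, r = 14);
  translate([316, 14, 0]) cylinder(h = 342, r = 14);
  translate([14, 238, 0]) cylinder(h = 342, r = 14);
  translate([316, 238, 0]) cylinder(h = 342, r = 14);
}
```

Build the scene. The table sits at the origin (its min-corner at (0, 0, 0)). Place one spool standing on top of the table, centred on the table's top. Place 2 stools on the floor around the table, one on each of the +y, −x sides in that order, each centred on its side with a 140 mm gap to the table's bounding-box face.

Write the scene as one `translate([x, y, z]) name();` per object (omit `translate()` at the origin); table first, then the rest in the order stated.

table();
translate([689, 116, 695]) spool();
translate([671, 666, 0]) stool();
translate([-470, 137, 0]) stool();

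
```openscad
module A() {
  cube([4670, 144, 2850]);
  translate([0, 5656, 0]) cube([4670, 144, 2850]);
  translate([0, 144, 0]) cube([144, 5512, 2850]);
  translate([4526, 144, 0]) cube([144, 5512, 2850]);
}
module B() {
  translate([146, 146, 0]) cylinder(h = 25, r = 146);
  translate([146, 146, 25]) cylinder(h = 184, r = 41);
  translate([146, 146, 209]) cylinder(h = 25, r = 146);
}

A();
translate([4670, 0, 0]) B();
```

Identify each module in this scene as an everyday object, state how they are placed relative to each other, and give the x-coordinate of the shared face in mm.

A is a house frame. B is a spool. The spool is against the house frame's +x side, with their −y faces flush. The x-coordinate of the shared face is 4670 mm.

The house frame's +x face and the spool's −x face are both at x = 4670 mm.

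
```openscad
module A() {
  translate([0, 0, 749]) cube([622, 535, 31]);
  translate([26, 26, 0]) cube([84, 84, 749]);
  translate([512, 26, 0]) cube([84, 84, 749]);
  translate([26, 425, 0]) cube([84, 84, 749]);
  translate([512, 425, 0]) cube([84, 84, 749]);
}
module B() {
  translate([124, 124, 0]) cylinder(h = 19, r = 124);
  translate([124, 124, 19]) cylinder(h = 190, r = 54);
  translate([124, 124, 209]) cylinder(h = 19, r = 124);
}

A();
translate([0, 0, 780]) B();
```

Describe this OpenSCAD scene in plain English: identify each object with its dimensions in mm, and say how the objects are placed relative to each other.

A is a table: top 622 mm (x) × 535 mm (y), 31 mm thick, upper face at z = 780 mm, on four 84×84 mm square legs, each inset 26 mm from the nearest pair of top edges, running from z = 0 to the bottom of the top.

B is a spool: two coaxial disc flanges of radius 124 mm and thickness 19 mm, joined by a core cylinder of radius 54 mm and height 190 mm. The lower flange rests on z = 0 and the three cylinders share a vertical axis.

The spool is on top of the table.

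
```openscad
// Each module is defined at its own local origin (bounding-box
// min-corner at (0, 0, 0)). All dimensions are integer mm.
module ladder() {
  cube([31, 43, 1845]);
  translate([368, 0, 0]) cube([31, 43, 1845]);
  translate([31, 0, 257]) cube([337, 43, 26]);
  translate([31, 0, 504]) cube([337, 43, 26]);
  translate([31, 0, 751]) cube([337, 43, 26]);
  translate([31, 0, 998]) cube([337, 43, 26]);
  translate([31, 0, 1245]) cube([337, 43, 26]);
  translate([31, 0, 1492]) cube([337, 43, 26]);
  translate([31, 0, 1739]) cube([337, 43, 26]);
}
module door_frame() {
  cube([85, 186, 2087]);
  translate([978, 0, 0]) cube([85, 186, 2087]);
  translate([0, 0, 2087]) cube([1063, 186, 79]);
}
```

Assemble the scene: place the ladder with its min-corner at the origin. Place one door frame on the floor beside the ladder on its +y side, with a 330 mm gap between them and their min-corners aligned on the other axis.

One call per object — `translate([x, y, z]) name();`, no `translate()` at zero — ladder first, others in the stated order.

ladder();
translate([0, 373, 0]) door_frame();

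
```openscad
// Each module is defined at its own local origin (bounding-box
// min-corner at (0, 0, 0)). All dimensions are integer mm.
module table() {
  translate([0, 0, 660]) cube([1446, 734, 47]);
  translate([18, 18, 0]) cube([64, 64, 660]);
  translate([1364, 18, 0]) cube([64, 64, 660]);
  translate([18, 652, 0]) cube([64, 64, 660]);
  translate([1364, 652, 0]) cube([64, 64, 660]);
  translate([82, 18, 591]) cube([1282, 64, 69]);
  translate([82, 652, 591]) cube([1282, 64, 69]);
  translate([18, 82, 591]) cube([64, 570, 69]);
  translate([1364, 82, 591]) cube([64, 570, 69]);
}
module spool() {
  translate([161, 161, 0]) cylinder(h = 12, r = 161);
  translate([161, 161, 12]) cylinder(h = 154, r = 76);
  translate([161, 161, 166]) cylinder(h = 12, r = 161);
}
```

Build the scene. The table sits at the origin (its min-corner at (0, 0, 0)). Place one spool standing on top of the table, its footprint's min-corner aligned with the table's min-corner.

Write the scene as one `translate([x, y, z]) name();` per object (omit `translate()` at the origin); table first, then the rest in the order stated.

table();
translate([0, 0, 707]) spool();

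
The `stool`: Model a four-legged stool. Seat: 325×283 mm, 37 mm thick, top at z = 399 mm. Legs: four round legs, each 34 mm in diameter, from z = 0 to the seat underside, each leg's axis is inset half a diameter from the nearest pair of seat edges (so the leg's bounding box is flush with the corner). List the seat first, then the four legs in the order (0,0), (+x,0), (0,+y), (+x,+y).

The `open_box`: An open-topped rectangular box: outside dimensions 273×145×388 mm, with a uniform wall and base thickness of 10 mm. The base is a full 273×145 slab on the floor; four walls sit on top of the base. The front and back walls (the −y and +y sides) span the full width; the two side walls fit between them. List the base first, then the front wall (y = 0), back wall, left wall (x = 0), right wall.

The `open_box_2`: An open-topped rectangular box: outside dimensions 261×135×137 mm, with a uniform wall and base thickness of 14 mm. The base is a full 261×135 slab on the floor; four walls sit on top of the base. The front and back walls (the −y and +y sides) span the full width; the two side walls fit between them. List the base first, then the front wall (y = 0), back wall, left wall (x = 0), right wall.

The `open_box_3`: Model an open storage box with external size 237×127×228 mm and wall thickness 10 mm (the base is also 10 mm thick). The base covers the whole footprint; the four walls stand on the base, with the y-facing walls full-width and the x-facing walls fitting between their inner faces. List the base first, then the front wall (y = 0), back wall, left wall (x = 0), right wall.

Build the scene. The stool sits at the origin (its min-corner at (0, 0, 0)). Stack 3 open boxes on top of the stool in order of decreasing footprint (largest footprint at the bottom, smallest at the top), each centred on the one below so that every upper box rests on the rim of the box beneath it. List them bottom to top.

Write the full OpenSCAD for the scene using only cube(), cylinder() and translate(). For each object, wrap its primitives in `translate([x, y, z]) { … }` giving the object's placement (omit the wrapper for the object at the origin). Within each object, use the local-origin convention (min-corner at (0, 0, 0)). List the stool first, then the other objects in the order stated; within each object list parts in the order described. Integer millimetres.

translate([0, 0, 362]) cube([325, 283, 37]);
translate([17, 17, 0]) cylinder(h = 362, r = 17);
translate([308, 17, 0]) cylinder(h = 362, r = 17);
translate([17, 266, 0]) cylinder(h = 362, r = 17);
translate([308, 266, 0]) cylinder(h = 362, r = 17);
translate([26, 69, 399]) {
  cube([273, 145, 10]);
  translate([0, 0, 10]) cube([273, 10, 378]);
  translate([0, 135, 10]) cube([273, 10, 378]);
  translate([0, 10, 10]) cube([10, 125, 378]);
  translate([263, 10, 10]) cube([10, 125, 378]);
}
translate([32, 74, 787]) {
  cube([261, 135, 14]);
  translate([0, 0, 14]) cube([261, 14, 123]);
  translate([0, 121, 14]) cube([261, 14, 123]);
  translate([0, 14, 14]) cube([14, 107, 123]);
  translate([247, 14, 14]) cube([14, 107, 123]);
}
translate([44, 78, 924]) {
  cube([237, 127, 10]);
  translate([0, 0, 10]) cube([237, 10, 218]);
  translate([0, 117, 10]) cube([237, 10, 218]);
  translate([0, 10, 10]) cube([10, 107, 218]);
  translate([227, 10, 10]) cube([10, 107, 218]);
}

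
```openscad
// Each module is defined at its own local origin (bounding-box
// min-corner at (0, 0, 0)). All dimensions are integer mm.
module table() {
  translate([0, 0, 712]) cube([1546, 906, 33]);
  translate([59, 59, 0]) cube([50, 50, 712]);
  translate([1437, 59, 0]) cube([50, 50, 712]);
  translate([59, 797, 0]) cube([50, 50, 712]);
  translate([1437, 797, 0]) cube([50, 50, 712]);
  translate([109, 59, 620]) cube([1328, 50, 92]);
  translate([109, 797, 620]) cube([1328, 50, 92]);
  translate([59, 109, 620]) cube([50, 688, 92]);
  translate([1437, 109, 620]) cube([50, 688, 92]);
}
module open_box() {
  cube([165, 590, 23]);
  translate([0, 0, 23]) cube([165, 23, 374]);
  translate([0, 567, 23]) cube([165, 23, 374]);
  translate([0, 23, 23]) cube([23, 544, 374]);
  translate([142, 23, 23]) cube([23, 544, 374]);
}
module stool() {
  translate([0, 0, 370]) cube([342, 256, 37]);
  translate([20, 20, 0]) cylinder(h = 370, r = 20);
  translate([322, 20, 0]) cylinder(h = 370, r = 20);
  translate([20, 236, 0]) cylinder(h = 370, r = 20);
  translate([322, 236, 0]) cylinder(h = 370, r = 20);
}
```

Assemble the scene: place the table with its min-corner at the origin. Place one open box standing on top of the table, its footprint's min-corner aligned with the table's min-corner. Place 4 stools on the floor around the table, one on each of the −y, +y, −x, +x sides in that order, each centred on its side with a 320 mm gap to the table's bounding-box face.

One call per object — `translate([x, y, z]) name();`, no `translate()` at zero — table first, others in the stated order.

table();
translate([0, 0, 745]) open_box();
translate([602, -576, 0]) stool();
translate([602, 1226, 0]) stool();
translate([-662, 325, 0]) stool();
translate([1866, 325, 0]) stool();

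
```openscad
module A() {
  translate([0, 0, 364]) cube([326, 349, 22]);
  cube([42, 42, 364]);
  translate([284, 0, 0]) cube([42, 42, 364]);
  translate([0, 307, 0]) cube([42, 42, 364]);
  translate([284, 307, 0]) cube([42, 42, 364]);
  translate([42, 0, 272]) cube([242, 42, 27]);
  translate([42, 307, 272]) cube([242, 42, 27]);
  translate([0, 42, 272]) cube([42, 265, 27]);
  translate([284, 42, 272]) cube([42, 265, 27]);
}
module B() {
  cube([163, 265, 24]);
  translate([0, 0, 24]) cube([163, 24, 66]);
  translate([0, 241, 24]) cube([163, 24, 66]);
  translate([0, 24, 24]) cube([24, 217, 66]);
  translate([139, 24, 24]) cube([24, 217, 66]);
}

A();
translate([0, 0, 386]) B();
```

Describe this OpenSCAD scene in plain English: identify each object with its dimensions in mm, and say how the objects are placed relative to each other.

A is a four-legged stool. The seat is 326×349 mm, 22 mm thick, top at z = 386 mm. It stands on four square legs, each 42×42 mm in cross-section, from z = 0 to the seat underside, each flush with a corner of the seat. Four stretchers, 42 mm wide and 27 mm tall, connect adjacent legs with their undersides at z = 272 mm, each running between the inner faces of the legs it joins and aligned with the legs' outer faces on the other axis.

B is an open-topped rectangular box: outside dimensions 163×265×90 mm, with a uniform wall and base thickness of 24 mm. The base is a full 163×265 slab on the floor; four walls sit on top of the base. The front and back walls (the −y and +y sides) span the full width; the two side walls fit between them.

The open box is on top of the stool.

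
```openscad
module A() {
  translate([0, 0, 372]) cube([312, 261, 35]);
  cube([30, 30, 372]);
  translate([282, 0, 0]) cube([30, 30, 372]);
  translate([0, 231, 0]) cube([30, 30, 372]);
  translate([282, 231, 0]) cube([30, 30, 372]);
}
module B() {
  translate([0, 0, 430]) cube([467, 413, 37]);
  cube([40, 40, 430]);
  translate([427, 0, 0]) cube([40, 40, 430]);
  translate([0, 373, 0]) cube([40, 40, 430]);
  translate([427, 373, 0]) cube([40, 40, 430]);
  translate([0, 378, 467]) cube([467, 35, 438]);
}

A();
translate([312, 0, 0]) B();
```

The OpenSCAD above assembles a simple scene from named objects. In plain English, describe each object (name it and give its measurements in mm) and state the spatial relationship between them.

A is a four-legged stool. The seat is 312×261 mm, 35 mm thick, top at z = 407 mm. It stands on four square legs, each 30×30 mm in cross-section, from z = 0 to the seat underside, each flush with a corner of the seat.

B is a chair. The seat is a 467×413×37 mm slab with its top at z = 467 mm, on four 40×40 mm corner legs (flush with the seat edges, standing on z = 0). A flat backrest 35 mm thick, 438 mm tall, spans the full seat width and rises from the seat top along its +y edge, rear face flush with the rear of the seat.

The chair is against the stool's +x side, with their −y faces flush.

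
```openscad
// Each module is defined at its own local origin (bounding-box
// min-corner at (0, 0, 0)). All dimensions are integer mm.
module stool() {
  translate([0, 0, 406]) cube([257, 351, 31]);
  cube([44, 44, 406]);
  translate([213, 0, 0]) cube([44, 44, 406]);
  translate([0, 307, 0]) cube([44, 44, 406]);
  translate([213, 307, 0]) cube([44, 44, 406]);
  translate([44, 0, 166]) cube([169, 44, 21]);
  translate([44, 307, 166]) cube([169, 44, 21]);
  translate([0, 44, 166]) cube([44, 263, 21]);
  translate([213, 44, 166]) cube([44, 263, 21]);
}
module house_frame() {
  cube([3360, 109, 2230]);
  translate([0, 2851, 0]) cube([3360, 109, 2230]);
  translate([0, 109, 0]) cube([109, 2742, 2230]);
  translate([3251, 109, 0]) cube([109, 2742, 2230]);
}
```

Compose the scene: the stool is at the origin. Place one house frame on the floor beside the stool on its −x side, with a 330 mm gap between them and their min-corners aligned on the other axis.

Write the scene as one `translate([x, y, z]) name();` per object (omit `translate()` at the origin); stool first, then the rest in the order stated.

stool();
translate([-3690, 0, 0]) house_frame();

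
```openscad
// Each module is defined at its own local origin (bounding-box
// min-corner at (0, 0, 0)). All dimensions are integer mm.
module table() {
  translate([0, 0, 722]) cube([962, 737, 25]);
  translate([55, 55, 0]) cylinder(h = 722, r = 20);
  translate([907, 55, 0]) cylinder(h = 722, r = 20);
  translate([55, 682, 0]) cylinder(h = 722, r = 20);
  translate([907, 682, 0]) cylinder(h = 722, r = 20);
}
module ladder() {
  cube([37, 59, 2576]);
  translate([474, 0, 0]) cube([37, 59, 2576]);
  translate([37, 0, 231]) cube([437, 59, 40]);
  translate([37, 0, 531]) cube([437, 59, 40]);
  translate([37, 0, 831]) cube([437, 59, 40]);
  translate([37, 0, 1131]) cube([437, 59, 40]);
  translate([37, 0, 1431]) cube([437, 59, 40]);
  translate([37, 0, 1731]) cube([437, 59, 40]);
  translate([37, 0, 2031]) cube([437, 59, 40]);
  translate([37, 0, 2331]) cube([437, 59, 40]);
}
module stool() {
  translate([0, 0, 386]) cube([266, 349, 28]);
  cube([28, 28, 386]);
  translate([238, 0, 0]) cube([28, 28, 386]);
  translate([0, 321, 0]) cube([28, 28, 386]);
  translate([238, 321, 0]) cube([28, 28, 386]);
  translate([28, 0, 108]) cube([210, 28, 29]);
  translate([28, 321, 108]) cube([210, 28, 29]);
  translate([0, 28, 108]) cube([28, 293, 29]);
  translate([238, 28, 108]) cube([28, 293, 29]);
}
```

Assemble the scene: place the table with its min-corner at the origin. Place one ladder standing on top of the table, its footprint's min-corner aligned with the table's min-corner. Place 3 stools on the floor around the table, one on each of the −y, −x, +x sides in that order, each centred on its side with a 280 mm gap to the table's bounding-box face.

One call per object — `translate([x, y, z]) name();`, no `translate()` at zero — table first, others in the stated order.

table();
translate([0, 0, 747]) ladder();
translate([348, -629, 0]) stool();
translate([-546, 194, 0]) stool();
translate([1242, 194, 0]) stool();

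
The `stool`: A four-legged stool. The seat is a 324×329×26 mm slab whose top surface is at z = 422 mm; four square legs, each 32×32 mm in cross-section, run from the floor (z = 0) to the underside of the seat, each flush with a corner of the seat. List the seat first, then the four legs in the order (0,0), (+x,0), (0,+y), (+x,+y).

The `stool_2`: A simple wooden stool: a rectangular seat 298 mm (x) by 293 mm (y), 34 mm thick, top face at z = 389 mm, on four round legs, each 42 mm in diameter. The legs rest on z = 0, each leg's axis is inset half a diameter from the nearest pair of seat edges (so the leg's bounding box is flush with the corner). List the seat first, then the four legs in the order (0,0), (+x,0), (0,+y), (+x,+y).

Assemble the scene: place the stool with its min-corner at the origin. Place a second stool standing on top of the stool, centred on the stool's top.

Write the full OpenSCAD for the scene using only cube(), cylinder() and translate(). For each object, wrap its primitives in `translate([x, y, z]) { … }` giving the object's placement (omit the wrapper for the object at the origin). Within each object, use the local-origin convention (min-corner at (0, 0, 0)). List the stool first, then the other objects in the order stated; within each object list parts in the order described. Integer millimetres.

translate([0, 0, 396]) cube([324, 329, 26]);
cube([32, 32, 396]);
translate([292, 0, 0]) cube([32, 32, 396]);
translate([0, 297, 0]) cube([32, 32, 396]);
translate([292, 297, 0]) cube([32, 32, 396]);
translate([13, 18, 422]) {
  translate([0, 0, 355]) cube([298, 293, 34]);
  translate([21, 21, 0]) cylinder(h = 355, r = 21);
  translate([277, 21, 0]) cylinder(h = 355, r = 21);
  translate([21, 272, 0]) cylinder(h = 355, r = 21);
  translate([277, 272, 0]) cylinder(h = 355, r = 21);
}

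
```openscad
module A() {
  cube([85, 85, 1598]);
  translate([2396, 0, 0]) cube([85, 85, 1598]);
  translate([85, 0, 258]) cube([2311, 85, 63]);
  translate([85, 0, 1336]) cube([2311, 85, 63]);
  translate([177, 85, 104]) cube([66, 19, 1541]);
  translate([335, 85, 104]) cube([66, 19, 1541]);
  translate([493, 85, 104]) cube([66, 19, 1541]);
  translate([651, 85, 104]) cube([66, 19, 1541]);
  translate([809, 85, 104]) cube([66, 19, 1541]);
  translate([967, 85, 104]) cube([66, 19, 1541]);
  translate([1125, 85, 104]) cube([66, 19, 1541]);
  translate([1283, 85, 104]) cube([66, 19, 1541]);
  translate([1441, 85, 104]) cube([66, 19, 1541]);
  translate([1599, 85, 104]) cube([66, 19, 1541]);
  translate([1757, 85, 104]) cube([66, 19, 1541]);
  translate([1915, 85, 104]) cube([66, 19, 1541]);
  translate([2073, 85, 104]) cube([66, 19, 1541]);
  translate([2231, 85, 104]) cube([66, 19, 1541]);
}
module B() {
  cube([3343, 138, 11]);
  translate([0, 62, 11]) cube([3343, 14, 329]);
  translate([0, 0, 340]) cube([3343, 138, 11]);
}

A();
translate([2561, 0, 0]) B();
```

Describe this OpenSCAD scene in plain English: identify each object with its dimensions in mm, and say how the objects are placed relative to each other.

A is a fence section. Two 85×85 mm posts, 1598 mm tall, stand on the floor with a clear span of 2311 mm between their inner faces. Two horizontal rails of 85×63 mm section span the gap between the posts with their undersides at z = 258 mm and z = 1336 mm, flush with the posts' −y face. 14 pickets, each 66 mm wide, 19 mm thick and 1541 mm tall, are fixed to the +y face of the rails with their bottoms at z = 104 mm, evenly spaced across the span with equal gaps (rounded down to the nearest mm) at the −x end and between each pair — any rounding remainder accumulates at the +x end.

B is an I-beam lying along x, 3343 mm long. Overall section height 351 mm. Two flanges 138 mm wide (y) and 11 mm thick, one on the floor and one at the top; a web 14 mm thick runs between them, centred on the flange width.

The I-beam is on the floor beside the fence section on its +x side.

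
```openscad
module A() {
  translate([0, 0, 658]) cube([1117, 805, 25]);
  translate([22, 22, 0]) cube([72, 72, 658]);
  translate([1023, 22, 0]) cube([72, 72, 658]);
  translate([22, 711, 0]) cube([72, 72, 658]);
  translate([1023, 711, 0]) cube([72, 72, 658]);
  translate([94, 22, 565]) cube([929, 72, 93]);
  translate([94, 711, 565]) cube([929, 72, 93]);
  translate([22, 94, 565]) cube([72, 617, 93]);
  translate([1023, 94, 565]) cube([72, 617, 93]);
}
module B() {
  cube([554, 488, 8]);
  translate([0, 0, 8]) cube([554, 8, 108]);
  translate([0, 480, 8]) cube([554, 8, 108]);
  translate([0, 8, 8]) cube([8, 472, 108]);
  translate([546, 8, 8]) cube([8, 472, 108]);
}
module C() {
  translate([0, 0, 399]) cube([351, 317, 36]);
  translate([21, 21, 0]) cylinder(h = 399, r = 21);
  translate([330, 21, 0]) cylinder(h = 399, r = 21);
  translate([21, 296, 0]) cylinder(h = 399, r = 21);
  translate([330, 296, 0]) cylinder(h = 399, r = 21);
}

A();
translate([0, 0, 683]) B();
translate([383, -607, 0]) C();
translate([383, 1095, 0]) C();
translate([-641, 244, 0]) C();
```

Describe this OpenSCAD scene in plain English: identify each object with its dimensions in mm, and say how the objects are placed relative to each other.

A is a table: top 1117 mm (x) × 805 mm (y), 25 mm thick, upper face at z = 683 mm, on four 72×72 mm square legs, each inset 22 mm from the nearest pair of top edges, running from z = 0 to the bottom of the top. Four apron rails, 72 mm thick and 93 mm tall, run between adjacent legs with their top edges flush with the underside of the top and their outer faces flush with the legs' outer faces.

B is an open storage box with external size 554×488×116 mm and wall thickness 8 mm (the base is also 8 mm thick). The base covers the whole footprint; the four walls stand on the base, with the y-facing walls full-width and the x-facing walls fitting between their inner faces.

C is a simple wooden stool: a rectangular seat 351 mm (x) by 317 mm (y), 36 mm thick, top face at z = 435 mm, on four round legs, each 42 mm in diameter. The legs rest on z = 0, each leg's axis is inset half a diameter from the nearest pair of seat edges (so the leg's bounding box is flush with the corner).

The open box is on top of the table. Three stools sit around the table at the −y, +y, −x sides.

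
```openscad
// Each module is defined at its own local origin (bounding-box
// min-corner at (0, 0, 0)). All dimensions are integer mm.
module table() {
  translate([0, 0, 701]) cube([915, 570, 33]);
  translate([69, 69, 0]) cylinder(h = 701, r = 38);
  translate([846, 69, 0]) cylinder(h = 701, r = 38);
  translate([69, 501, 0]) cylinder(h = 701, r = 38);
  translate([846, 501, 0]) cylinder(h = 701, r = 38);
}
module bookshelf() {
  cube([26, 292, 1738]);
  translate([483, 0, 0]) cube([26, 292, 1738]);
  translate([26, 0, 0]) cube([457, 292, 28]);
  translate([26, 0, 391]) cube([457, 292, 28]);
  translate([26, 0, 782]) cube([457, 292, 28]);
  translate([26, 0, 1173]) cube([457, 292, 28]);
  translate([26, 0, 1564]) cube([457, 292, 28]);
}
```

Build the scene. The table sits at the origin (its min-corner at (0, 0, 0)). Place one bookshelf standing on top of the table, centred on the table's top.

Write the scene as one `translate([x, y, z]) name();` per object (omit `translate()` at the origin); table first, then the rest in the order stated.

table();
translate([203, 139, 734]) bookshelf();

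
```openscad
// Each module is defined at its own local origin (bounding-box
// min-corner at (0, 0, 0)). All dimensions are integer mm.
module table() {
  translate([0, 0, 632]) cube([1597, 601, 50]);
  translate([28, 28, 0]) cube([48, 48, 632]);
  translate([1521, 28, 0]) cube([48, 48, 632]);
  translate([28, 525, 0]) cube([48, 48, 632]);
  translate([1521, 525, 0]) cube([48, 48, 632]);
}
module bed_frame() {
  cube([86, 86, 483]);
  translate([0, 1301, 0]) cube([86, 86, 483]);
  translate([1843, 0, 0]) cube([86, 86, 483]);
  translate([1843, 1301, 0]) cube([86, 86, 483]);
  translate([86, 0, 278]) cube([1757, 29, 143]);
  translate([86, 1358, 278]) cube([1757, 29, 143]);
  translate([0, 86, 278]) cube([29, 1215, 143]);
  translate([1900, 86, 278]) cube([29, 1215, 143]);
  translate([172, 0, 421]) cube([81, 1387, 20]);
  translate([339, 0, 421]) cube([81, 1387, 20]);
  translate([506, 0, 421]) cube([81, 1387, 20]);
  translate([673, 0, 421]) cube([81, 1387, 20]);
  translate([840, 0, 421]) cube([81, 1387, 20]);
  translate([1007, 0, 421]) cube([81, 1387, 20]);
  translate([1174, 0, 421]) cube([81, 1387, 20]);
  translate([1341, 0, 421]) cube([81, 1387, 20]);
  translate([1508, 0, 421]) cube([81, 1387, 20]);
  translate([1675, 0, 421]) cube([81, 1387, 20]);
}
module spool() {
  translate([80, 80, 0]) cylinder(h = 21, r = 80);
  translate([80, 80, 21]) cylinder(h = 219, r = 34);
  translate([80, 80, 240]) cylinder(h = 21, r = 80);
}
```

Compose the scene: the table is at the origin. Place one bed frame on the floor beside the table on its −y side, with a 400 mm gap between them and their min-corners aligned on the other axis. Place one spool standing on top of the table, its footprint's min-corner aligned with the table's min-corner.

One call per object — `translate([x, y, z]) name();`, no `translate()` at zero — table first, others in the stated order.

table();
translate([0, -1787, 0]) bed_frame();
translate([0, 0, 682]) spool();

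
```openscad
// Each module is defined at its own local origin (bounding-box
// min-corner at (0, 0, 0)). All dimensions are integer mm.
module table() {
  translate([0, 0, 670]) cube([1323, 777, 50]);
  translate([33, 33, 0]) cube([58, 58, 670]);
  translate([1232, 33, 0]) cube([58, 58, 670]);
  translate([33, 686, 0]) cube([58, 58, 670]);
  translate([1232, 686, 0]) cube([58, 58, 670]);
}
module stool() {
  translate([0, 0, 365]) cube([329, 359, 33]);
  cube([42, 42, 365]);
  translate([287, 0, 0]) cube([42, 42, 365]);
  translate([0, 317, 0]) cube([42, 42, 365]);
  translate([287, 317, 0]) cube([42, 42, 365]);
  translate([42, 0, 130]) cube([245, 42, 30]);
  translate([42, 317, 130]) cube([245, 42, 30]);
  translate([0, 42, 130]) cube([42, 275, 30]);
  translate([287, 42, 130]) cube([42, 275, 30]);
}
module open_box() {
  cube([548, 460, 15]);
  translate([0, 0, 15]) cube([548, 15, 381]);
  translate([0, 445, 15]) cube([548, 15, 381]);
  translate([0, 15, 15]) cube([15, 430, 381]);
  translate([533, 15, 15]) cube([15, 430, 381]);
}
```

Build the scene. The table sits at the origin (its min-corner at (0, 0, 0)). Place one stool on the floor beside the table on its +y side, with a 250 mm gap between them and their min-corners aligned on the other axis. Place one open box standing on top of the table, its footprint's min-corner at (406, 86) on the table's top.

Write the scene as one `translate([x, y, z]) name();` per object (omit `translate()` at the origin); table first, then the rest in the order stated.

table();
translate([0, 1027, 0]) stool();
translate([406, 86, 720]) open_box();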